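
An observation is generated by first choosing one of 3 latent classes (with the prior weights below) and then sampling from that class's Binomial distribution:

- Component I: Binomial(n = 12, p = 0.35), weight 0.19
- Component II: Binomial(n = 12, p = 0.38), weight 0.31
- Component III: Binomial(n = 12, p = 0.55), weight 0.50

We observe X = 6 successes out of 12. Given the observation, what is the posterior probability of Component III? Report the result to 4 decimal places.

P(component k | x) = w_k·f_k(x) / marginal(x), where marginal(x) = Σ_j w_j·f_j(x).
Component likelihoods at x = 6 successes out of 12:
  p_I = 0.128103
  p_II = 0.158024
  p_III = 0.212385
Unnormalised posteriors:
  w_I·p_I = 0.19 × 0.128103 = 0.0243396
  w_II·p_II = 0.31 × 0.158024 = 0.0489875
  w_III·p_III = 0.50 × 0.212385 = 0.106192
Normaliser: 0.0243396 + 0.0489875 + 0.106192 = 0.179519
P(Component III | x) ≈ 0.5915

0.5915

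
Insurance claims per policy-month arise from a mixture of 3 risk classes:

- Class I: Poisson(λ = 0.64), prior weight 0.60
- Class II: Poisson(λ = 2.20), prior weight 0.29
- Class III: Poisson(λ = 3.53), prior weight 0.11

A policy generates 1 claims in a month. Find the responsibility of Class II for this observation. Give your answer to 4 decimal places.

0.2484

Posterior ∝ prior × likelihood, so P(k | x) ∝ π_k f_k(x); normalise over all components.
Component likelihoods at x = 1 claims:
  f_I = e^(−0.64)·0.64^1/1! = 0.337467
  f_II = e^(−2.20)·2.20^1/1! = 0.243767
  f_III = e^(−3.53)·3.53^1/1! = 0.103446
Weight by the priors:
  π_I·f_I = 0.60 × 0.337467 = 0.20248
  π_II·f_II = 0.29 × 0.243767 = 0.0706924
  π_III·f_III = 0.11 × 0.103446 = 0.0113791
Evidence: 0.20248 + 0.0706924 + 0.0113791 = 0.284552
P(Class II | the observation) = 0.0706924 / 0.284552 ≈ 0.2484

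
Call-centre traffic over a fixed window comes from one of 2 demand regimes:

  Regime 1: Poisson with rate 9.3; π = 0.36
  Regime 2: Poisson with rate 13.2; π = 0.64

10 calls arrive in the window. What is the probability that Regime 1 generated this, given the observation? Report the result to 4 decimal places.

By Bayes' theorem, P(k | x) = π_k f_k(x) / Σ_j π_j f_j(x).
Poisson probabilities:
  L_1 = e^(−9.3)·9.3^10/10! = 0.121935
  L_2 = e^(−13.2)·13.2^10/10! = 0.081901
Weight by the priors:
  π_1·L_1 = 0.36 × 0.121935 = 0.0438965
  π_2·L_2 = 0.64 × 0.081901 = 0.0524166
Evidence: 0.0438965 + 0.0524166 = 0.0963132
P(Regime 1 | data) = 0.0438965 / 0.0963132 ≈ 0.4558

0.4558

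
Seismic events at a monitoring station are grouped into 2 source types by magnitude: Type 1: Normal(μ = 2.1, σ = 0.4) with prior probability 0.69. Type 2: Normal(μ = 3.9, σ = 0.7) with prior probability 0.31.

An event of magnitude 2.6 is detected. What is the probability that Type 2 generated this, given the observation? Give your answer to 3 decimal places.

The responsibility of component k is P(Z=k) f_k(x) divided by Σ_j P(Z=j) f_j(x).
Component likelihoods at x = 2.6:
  f_1 = 0.456623
  f_2 = 0.101596
Multiply by the mixture weights:
  P(Z=1)·f_1 = 0.69 × 0.456623 = 0.31507
  P(Z=2)·f_2 = 0.31 × 0.101596 = 0.0314947
Denominator: 0.31507 + 0.0314947 = 0.346564
P(Type 2 | x) ≈ 0.091

0.091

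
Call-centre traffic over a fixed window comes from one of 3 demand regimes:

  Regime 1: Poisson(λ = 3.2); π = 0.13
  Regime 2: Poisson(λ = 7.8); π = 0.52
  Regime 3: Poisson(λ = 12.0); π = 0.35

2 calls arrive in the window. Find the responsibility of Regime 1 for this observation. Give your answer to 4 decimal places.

0.8035

Posterior ∝ prior × likelihood, so P(k | x) ∝ P(Z=k) f_k(x); normalise over all components.
Poisson probabilities:
  f_1 = e^(−3.2)·3.2^2/2! = 0.208702
  f_2 = e^(−7.8)·7.8^2/2! = 0.0124641
  f_3 = e^(−12.0)·12.0^2/2! = 0.000442383
Prior × likelihood for each component:
  P(Z=1)·f_1 = 0.13 × 0.208702 = 0.0271313
  P(Z=2)·f_2 = 0.52 × 0.0124641 = 0.00648135
  P(Z=3)·f_3 = 0.35 × 0.000442383 = 0.000154834
Denominator: 0.0271313 + 0.00648135 + 0.000154834 = 0.0337675
P(Regime 1 | the observation) = 0.0271313 / 0.0337675 ≈ 0.8035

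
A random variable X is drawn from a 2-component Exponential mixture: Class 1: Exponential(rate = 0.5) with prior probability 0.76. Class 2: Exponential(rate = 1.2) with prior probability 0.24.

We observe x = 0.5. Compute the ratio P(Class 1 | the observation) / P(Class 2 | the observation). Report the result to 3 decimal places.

The posterior odds equal the prior odds times the likelihood ratio: (π_i/π_j)·(f_i(x)/f_j(x)).
Component likelihoods at x = 0.5:
  f_1 = 0.5·e^(−0.5·0.5) = 0.5·e^(−0.2500) = 0.3894
  f_2 = 1.2·e^(−1.2·0.5) = 1.2·e^(−0.6000) = 0.658574
0.295944 / 0.158058 ≈ 1.872

1.872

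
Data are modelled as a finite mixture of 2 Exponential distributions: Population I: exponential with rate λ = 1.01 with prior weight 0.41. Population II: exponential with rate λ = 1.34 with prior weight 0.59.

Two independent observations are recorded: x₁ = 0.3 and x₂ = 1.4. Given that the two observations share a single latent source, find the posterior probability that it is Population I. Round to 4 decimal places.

P(component k | x) = π_k·f_k(x) / marginal(x), where marginal(x) = Σ_j π_j·f_j(x).
Since both observations come from the same component, the likelihood for component k is f_k(x₁)·f_k(x₂).
  p_I = [0.745985] × [0.2456] = 0.183214
  p_II = [0.896434] × [0.20529] = 0.184029
Unnormalised posteriors:
  π_I·p_I = 0.41 × 0.183214 = 0.0751178
  π_II·p_II = 0.59 × 0.184029 = 0.108577
Marginal: 0.0751178 + 0.108577 = 0.183695
P(Population I | x₁, x₂) = 0.0751178 / 0.183695 ≈ 0.4089

0.4089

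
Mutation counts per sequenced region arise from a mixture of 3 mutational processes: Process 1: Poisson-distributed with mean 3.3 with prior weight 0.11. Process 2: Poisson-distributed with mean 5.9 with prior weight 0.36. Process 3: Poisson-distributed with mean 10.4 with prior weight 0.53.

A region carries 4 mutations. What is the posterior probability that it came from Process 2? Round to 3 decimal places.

Posterior ∝ prior × likelihood, so P(k | x) ∝ w_k f_k(x); normalise over all components.
Evaluate each component's likelihood at the observed value:
  f_1 = 0.182252
  f_2 = 0.138312
  f_3 = 0.014834
Prior × likelihood for each component:
  w_1·f_1 = 0.11 × 0.182252 = 0.0200477
  w_2·f_2 = 0.36 × 0.138312 = 0.0497923
  w_3·f_3 = 0.53 × 0.014834 = 0.00786204
Sum: 0.0200477 + 0.0497923 + 0.00786204 = 0.077702
P(Process 2 | data) = 0.0497923 / 0.077702 ≈ 0.641

0.641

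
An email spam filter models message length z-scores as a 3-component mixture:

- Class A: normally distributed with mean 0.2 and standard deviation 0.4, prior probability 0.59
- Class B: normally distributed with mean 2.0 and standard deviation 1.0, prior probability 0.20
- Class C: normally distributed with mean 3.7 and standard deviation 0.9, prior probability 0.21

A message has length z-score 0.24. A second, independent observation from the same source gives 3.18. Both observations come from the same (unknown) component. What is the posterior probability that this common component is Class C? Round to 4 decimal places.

The responsibility of component k is π_k f_k(x) divided by Σ_j π_j f_j(x).
Since both observations come from the same component, the likelihood for component k is f_k(x₁)·f_k(x₂).
  p_A = [0.992381] × [8.84373e-13] = 8.77635e-13
  p_B = [0.0847764] × [0.198863] = 0.0168589
  p_C = [0.000273706] × [0.375127] = 0.000102675
Weight by the priors:
  π_A·p_A = 0.59 × 8.77635e-13 = 5.17805e-13
  π_B·p_B = 0.20 × 0.0168589 = 0.00337178
  π_C·p_C = 0.21 × 0.000102675 = 2.15617e-05
Sum: 5.17805e-13 + 0.00337178 + 2.15617e-05 = 0.00339334
P(Class C | x₁, x₂) = 2.15617e-05 / 0.00339334 ≈ 0.0064

0.0064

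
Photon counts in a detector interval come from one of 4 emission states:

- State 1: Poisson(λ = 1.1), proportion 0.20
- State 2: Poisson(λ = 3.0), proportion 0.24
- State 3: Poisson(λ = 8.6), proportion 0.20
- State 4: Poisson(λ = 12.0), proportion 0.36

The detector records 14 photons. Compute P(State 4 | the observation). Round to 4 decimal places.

P(component k | x) = π_k·f_k(x) / marginal(x), where marginal(x) = Σ_j π_j·f_j(x).
Evaluate each component's likelihood at the observed value:
  L_1 = e^(−1.1)·1.1^14/14! = 1.44999e-11
  L_2 = e^(−3.0)·3.0^14/14! = 2.73153e-06
  L_3 = e^(−8.6)·8.6^14/14! = 0.0255645
  L_4 = e^(−12.0)·12.0^14/14! = 0.0904889
Weight by the priors:
  π_1·L_1 = 0.20 × 1.44999e-11 = 2.89998e-12
  π_2·L_2 = 0.24 × 2.73153e-06 = 6.55567e-07
  π_3·L_3 = 0.20 × 0.0255645 = 0.0051129
  π_4·L_4 = 0.36 × 0.0904889 = 0.032576
Sum: 2.89998e-12 + 6.55567e-07 + 0.0051129 + 0.032576 = 0.0376896
P(State 4 | x) ≈ 0.8643

0.8643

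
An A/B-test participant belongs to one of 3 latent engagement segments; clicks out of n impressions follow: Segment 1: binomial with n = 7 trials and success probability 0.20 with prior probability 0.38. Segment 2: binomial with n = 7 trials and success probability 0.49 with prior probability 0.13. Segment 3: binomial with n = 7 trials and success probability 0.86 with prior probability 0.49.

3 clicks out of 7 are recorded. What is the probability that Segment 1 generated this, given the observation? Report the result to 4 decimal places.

0.5189

Apply Bayes' rule: the posterior for each component is proportional to its prior times its likelihood at x.
Component likelihoods at x = 3 clicks out of 7:
  f_1 = 0.114688
  f_2 = 0.278572
  f_3 = 0.00855215
Prior × likelihood for each component:
  π_1·f_1 = 0.38 × 0.114688 = 0.0435814
  π_2·f_2 = 0.13 × 0.278572 = 0.0362143
  π_3·f_3 = 0.49 × 0.00855215 = 0.00419056
Normaliser: 0.0435814 + 0.0362143 + 0.00419056 = 0.0839863
P(Segment 1 | 3 clicks out of 7) = 0.0435814 / 0.0839863 ≈ 0.5189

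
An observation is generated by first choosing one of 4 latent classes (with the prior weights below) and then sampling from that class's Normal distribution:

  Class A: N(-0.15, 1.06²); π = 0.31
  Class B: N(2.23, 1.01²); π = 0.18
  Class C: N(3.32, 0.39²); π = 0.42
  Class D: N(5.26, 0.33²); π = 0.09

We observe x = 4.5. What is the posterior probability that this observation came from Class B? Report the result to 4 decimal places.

P(component k | x) = P(Z=k)·f_k(x) / marginal(x), where marginal(x) = Σ_j P(Z=j)·f_j(x).
Component likelihoods at x = 4.5:
  L_A = 2.49364e-05
  L_B = 0.0316008
  L_C = 0.0105189
  L_D = 0.0852429
Prior × likelihood for each component:
  P(Z=A)·L_A = 0.31 × 2.49364e-05 = 7.73029e-06
  P(Z=B)·L_B = 0.18 × 0.0316008 = 0.00568815
  P(Z=C)·L_C = 0.42 × 0.0105189 = 0.00441794
  P(Z=D)·L_D = 0.09 × 0.0852429 = 0.00767186
Marginal: 7.73029e-06 + 0.00568815 + 0.00441794 + 0.00767186 = 0.0177857
So the posterior for Class B is 0.00568815 / 0.0177857 ≈ 0.3198.

0.3198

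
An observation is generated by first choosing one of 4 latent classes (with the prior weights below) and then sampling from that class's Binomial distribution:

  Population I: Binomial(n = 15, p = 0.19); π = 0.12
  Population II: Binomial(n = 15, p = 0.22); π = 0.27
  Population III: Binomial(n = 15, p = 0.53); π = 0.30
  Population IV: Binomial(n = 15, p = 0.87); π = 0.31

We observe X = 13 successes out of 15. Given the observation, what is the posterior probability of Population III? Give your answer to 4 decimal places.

Apply Bayes' rule: the posterior for each component is proportional to its prior times its likelihood at x.
Component likelihoods at x = 13 successes out of 15:
  p_I = 2.89705e-08
  p_II = 1.80665e-07
  p_III = 0.00603909
  p_IV = 0.290286
Prior × likelihood for each component:
  π_I·p_I = 0.12 × 2.89705e-08 = 3.47646e-09
  π_II·p_II = 0.27 × 1.80665e-07 = 4.87795e-08
  π_III·p_III = 0.30 × 0.00603909 = 0.00181173
  π_IV·p_IV = 0.31 × 0.290286 = 0.0899887
Marginal: 3.47646e-09 + 4.87795e-08 + 0.00181173 + 0.0899887 = 0.0918005
P(Population III | data) ≈ 0.0197

0.0197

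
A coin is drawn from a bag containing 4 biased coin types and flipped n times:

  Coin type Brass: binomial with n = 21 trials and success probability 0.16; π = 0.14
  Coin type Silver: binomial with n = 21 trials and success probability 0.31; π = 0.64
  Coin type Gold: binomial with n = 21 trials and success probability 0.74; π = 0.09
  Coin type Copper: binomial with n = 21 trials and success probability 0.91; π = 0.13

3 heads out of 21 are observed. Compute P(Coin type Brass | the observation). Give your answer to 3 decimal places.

0.509

Posterior ∝ prior × likelihood, so P(k | x) ∝ π_k f_k(x); normalise over all components.
Evaluate each component's likelihood at the observed value:
  f_Brass = 0.236178
  f_Silver = 0.049799
  f_Gold = 1.58879e-08
  f_Copper = 1.50432e-16
Multiply by the mixture weights:
  π_Brass·f_Brass = 0.14 × 0.236178 = 0.0330649
  π_Silver·f_Silver = 0.64 × 0.049799 = 0.0318713
  π_Gold·f_Gold = 0.09 × 1.58879e-08 = 1.42991e-09
  π_Copper·f_Copper = 0.13 × 1.50432e-16 = 1.95562e-17
Sum: 0.0330649 + 0.0318713 + 1.42991e-09 + 1.95562e-17 = 0.0649362
P(Coin type Brass | the observation) ≈ 0.509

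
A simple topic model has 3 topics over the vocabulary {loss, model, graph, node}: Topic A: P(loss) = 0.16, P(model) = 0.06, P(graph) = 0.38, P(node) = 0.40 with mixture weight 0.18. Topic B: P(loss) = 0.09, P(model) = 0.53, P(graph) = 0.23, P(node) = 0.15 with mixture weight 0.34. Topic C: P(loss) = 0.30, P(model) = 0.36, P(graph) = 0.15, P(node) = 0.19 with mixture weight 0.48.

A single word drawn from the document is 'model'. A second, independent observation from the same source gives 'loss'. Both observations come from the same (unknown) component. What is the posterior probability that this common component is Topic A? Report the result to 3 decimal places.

0.025

Apply Bayes' rule: the posterior for each component is proportional to its prior times its likelihood at x.
Since both observations come from the same component, the likelihood for component k is f_k(x₁)·f_k(x₂).
  f_A = [P(model | comp) = 0.06] × [0.16] = 0.0096
  f_B = [P(model | comp) = 0.53] × [0.09] = 0.0477
  f_C = [P(model | comp) = 0.36] × [0.3] = 0.108
Unnormalised posteriors:
  π_A·f_A = 0.18 × 0.0096 = 0.001728
  π_B·f_B = 0.34 × 0.0477 = 0.016218
  π_C·f_C = 0.48 × 0.108 = 0.05184
Sum: 0.001728 + 0.016218 + 0.05184 = 0.069786
P(Topic A | data) ≈ 0.025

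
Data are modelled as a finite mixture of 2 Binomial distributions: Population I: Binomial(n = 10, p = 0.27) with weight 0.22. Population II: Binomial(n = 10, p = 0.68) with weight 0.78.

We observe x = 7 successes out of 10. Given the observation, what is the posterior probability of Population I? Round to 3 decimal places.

0.005

The responsibility of component k is π_k f_k(x) divided by Σ_j π_j f_j(x).
Evaluate each component's likelihood at the observed value:
  p_I = C(10,7)·0.27^7·0.73^3 = 120·0.000104604·0.389017 = 0.00488311
  p_II = C(10,7)·0.68^7·0.32^3 = 120·0.0672299·0.032768 = 0.264359
Multiply by the mixture weights:
  π_I·p_I = 0.22 × 0.00488311 = 0.00107428
  π_II·p_II = 0.78 × 0.264359 = 0.2062
Sum: 0.00107428 + 0.2062 = 0.207274
So the posterior for Population I is 0.00107428 / 0.207274 ≈ 0.005.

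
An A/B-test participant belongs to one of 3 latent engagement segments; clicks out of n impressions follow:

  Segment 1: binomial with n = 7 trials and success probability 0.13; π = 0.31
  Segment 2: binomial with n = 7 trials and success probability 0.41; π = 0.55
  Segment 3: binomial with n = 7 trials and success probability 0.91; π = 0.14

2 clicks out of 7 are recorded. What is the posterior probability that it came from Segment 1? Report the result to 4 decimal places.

P(component k | x) = P(Z=k)·f_k(x) / marginal(x), where marginal(x) = Σ_j P(Z=j)·f_j(x).
Evaluate each component's likelihood at the observed value:
  f_1 = C(7,2)·0.13^2·0.87^5 = 21·0.0169·0.498421 = 0.17689
  f_2 = C(7,2)·0.41^2·0.59^5 = 21·0.1681·0.0714924 = 0.252375
  f_3 = C(7,2)·0.91^2·0.09^5 = 21·0.8281·5.9049e-06 = 0.000102687
Weight by the priors:
  P(Z=1)·f_1 = 0.31 × 0.17689 = 0.0548358
  P(Z=2)·f_2 = 0.55 × 0.252375 = 0.138806
  P(Z=3)·f_3 = 0.14 × 0.000102687 = 1.43762e-05
Marginal: 0.0548358 + 0.138806 + 1.43762e-05 = 0.193657
P(Segment 1 | x) = 0.0548358 / 0.193657 ≈ 0.2832

0.2832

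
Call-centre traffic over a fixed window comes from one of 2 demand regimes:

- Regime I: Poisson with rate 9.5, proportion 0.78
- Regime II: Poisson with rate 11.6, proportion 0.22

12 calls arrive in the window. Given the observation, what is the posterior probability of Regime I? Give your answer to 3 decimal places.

P(component k | x) = π_k·f_k(x) / marginal(x), where marginal(x) = Σ_j π_j·f_j(x).
Poisson probabilities:
  f_I = e^(−9.5)·9.5^12/12! = 0.0844401
  f_II = e^(−11.6)·11.6^12/12! = 0.113591
Multiply by the mixture weights:
  π_I·f_I = 0.78 × 0.0844401 = 0.0658633
  π_II·f_II = 0.22 × 0.113591 = 0.02499
Denominator: 0.0658633 + 0.02499 = 0.0908532
P(Regime I | data) = 0.0658633 / 0.0908532 ≈ 0.725

0.725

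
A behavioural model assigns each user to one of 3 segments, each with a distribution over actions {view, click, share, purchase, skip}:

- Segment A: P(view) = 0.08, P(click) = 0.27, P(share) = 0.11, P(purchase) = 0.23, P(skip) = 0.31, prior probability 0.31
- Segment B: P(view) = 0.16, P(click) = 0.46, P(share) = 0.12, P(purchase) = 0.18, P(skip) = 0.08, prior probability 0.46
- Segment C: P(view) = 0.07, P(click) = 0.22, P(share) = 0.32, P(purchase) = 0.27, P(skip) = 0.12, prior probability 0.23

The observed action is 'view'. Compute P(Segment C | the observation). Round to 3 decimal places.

0.141

The responsibility of component k is π_k f_k(x) divided by Σ_j π_j f_j(x).
Categorical probabilities:
  p_A = P(view | comp) = 0.08
  p_B = P(view | comp) = 0.16
  p_C = P(view | comp) = 0.07
Multiply by the mixture weights:
  π_A·p_A = 0.31 × 0.08 = 0.0248
  π_B·p_B = 0.46 × 0.16 = 0.0736
  π_C·p_C = 0.23 × 0.07 = 0.0161
Evidence: 0.0248 + 0.0736 + 0.0161 = 0.1145
Responsibility of Segment C: 0.0161 / 0.1145 ≈ 0.141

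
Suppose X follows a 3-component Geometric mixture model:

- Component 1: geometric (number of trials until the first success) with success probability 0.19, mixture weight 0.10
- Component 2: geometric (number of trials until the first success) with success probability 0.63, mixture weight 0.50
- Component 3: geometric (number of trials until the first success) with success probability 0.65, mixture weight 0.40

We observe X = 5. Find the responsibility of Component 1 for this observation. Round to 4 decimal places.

0.4548

Apply Bayes' rule: the posterior for each component is proportional to its prior times its likelihood at x.
Evaluate each component's likelihood at the observed value:
  p_1 = 0.19·(1−0.19)^4 = 0.19·0.430467 = 0.0817888
  p_2 = 0.63·(1−0.63)^4 = 0.63·0.0187416 = 0.0118072
  p_3 = 0.65·(1−0.65)^4 = 0.65·0.0150062 = 0.00975406
Unnormalised posteriors:
  P(Z=1)·p_1 = 0.10 × 0.0817888 = 0.00817888
  P(Z=2)·p_2 = 0.50 × 0.0118072 = 0.00590361
  P(Z=3)·p_3 = 0.40 × 0.00975406 = 0.00390162
Marginal: 0.00817888 + 0.00590361 + 0.00390162 = 0.0179841
So the posterior for Component 1 is 0.00817888 / 0.0179841 ≈ 0.4548.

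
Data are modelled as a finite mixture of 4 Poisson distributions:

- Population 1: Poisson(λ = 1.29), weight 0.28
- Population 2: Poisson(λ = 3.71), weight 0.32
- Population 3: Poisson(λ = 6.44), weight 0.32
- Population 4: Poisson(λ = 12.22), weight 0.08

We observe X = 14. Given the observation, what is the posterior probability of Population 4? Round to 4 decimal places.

By Bayes' theorem, P(k | x) = π_k f_k(x) / Σ_j π_j f_j(x).
Poisson probabilities:
  f_1 = e^(−1.29)·1.29^14/14! = 1.11585e-10
  f_2 = e^(−3.71)·3.71^14/14! = 2.62781e-05
  f_3 = e^(−6.44)·6.44^14/14! = 0.00386489
  f_4 = e^(−12.22)·12.22^14/14! = 0.0936505
Prior × likelihood for each component:
  π_1·f_1 = 0.28 × 1.11585e-10 = 3.12439e-11
  π_2·f_2 = 0.32 × 2.62781e-05 = 8.40899e-06
  π_3·f_3 = 0.32 × 0.00386489 = 0.00123677
  π_4·f_4 = 0.08 × 0.0936505 = 0.00749204
Normaliser: 3.12439e-11 + 8.40899e-06 + 0.00123677 + 0.00749204 = 0.00873721
P(Population 4 | x) ≈ 0.8575

0.8575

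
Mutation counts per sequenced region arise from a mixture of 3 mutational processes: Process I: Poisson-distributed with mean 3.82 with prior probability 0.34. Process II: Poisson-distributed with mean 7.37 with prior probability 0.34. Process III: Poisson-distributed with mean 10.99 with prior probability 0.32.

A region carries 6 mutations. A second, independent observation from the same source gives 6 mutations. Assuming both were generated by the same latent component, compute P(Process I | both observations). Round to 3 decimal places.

0.296

P(component k | x) = P(Z=k)·f_k(x) / marginal(x), where marginal(x) = Σ_j P(Z=j)·f_j(x).
Since both observations come from the same component, the likelihood for component k is f_k(x₁)·f_k(x₂).
  L_I = [0.094633] × [0.094633] = 0.00895541
  L_II = [0.140192] × [0.140192] = 0.0196537
  L_III = [0.0412817] × [0.0412817] = 0.00170418
Weight by the priors:
  P(Z=I)·L_I = 0.34 × 0.00895541 = 0.00304484
  P(Z=II)·L_II = 0.34 × 0.0196537 = 0.00668226
  P(Z=III)·L_III = 0.32 × 0.00170418 = 0.000545337
Marginal: 0.00304484 + 0.00668226 + 0.000545337 = 0.0102724
So the posterior for Process I is 0.00304484 / 0.0102724 ≈ 0.296.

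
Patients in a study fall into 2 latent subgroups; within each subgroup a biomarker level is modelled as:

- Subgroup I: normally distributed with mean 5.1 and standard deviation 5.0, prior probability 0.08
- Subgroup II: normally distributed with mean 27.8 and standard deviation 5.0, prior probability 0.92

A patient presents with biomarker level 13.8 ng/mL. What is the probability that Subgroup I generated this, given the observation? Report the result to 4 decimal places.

0.4910

Posterior ∝ prior × likelihood, so P(k | x) ∝ π_k f_k(x); normalise over all components.
Evaluate each component's likelihood at the observed value:
  p_I = (1/(5.0·√(2π)))·exp(−(13.8−5.1)²/(2·5.0²)) = 0.079788·exp(-1.51380) = 0.0175592
  p_II = (1/(5.0·√(2π)))·exp(−(13.8−27.8)²/(2·5.0²)) = 0.079788·exp(-3.92000) = 0.00158309
Prior × likelihood for each component:
  π_I·p_I = 0.08 × 0.0175592 = 0.00140474
  π_II·p_II = 0.92 × 0.00158309 = 0.00145644
Denominator: 0.00140474 + 0.00145644 = 0.00286118
So the posterior for Subgroup I is 0.00140474 / 0.00286118 ≈ 0.4910.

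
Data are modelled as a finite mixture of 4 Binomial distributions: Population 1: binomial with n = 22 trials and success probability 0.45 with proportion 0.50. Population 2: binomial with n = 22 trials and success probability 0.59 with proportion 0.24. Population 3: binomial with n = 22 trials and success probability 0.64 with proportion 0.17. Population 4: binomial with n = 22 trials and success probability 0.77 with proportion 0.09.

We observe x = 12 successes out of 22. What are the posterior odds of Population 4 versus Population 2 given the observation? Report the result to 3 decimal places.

0.028

The posterior odds equal the prior odds times the likelihood ratio: (π_i/π_j)·(f_i(x)/f_j(x)).
Component likelihoods at x = 12 successes out of 22:
  f_1 = C(22,12)·0.45^12·0.55^10 = 646646·6.89525e-05·0.00253295 = 0.112939
  f_2 = C(22,12)·0.59^12·0.41^10 = 646646·0.0017792·0.000134227 = 0.154429
  f_3 = C(22,12)·0.64^12·0.36^10 = 646646·0.00472237·3.65616e-05 = 0.111648
  f_4 = C(22,12)·0.77^12·0.23^10 = 646646·0.0434399·4.14265e-07 = 0.0116368
Posterior odds = (π_4·f_4) / (π_2·f_2) = (0.09·0.0116368) / (0.24·0.154429) = 0.00104731 / 0.037063 ≈ 0.028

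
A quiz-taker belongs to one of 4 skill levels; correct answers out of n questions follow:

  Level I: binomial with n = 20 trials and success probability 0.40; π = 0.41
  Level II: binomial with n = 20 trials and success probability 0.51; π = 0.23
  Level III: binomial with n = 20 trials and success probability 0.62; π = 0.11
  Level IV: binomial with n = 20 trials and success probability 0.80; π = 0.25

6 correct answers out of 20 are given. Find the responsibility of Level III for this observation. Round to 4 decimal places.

0.0054

Posterior ∝ prior × likelihood, so P(k | x) ∝ π_k f_k(x); normalise over all components.
Evaluate each component's likelihood at the observed value:
  L_I = 0.124412
  L_II = 0.0313726
  L_III = 0.00288207
  L_IV = 1.66473e-06
Unnormalised posteriors:
  π_I·L_I = 0.41 × 0.124412 = 0.0510088
  π_II·L_II = 0.23 × 0.0313726 = 0.00721569
  π_III·L_III = 0.11 × 0.00288207 = 0.000317028
  π_IV·L_IV = 0.25 × 1.66473e-06 = 4.16182e-07
Denominator: 0.0510088 + 0.00721569 + 0.000317028 + 4.16182e-07 = 0.0585419
P(Level III | x) = 0.000317028 / 0.0585419 ≈ 0.0054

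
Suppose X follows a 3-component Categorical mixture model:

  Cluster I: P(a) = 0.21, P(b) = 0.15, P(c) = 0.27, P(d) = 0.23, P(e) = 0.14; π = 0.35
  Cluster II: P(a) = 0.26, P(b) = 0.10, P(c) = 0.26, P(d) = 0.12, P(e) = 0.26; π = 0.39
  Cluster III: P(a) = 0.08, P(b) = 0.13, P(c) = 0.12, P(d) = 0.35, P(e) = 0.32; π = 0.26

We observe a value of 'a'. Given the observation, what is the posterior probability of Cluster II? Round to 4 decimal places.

0.5181

P(component k | x) = π_k·f_k(x) / marginal(x), where marginal(x) = Σ_j π_j·f_j(x).
Categorical probabilities:
  p_I = P(a | comp) = 0.21
  p_II = P(a | comp) = 0.26
  p_III = P(a | comp) = 0.08
Prior × likelihood for each component:
  π_I·p_I = 0.35 × 0.21 = 0.0735
  π_II·p_II = 0.39 × 0.26 = 0.1014
  π_III·p_III = 0.26 × 0.08 = 0.0208
Evidence: 0.0735 + 0.1014 + 0.0208 = 0.1957
P(Cluster II | x) ≈ 0.5181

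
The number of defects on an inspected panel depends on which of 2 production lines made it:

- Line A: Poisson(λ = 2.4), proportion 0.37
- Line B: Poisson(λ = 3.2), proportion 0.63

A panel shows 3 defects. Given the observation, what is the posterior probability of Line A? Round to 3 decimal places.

Apply Bayes' rule: the posterior for each component is proportional to its prior times its likelihood at x.
Poisson probabilities:
  f_A = e^(−2.4)·2.4^3/3! = 0.209014
  f_B = e^(−3.2)·3.2^3/3! = 0.222616
Unnormalised posteriors:
  P(Z=A)·f_A = 0.37 × 0.209014 = 0.0773352
  P(Z=B)·f_B = 0.63 × 0.222616 = 0.140248
Marginal: 0.0773352 + 0.140248 = 0.217583
Responsibility of Line A: 0.0773352 / 0.217583 ≈ 0.355

0.355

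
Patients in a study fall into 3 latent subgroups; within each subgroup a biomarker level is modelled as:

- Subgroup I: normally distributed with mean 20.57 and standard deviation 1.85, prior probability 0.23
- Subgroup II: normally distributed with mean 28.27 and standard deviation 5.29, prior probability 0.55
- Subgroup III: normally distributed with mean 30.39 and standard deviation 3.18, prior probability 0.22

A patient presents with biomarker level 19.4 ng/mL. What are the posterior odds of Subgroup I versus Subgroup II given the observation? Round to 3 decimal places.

3.993

Since P(k|x) ∝ π_k f_k(x), the posterior odds are π_i f_i(x) / (π_j f_j(x)).
Evaluate each component's likelihood at the observed value:
  L_I = (1/(1.85·√(2π)))·exp(−(19.4−20.57)²/(2·1.85²)) = 0.215644·exp(-0.19999) = 0.176557
  L_II = (1/(5.29·√(2π)))·exp(−(19.4−28.27)²/(2·5.29²)) = 0.075414·exp(-1.40574) = 0.0184905
  L_III = (1/(3.18·√(2π)))·exp(−(19.4−30.39)²/(2·3.18²)) = 0.125454·exp(-5.97188) = 0.000319836
0.0406082 / 0.0101698 ≈ 3.993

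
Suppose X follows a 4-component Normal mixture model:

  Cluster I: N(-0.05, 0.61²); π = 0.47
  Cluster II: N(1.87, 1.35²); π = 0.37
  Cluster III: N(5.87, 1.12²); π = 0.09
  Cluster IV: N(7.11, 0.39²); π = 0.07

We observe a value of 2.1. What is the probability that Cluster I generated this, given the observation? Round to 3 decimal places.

0.006

The responsibility of component k is w_k f_k(x) divided by Σ_j w_j f_j(x).
Component likelihoods at x = 2.1:
  p_I = (1/(0.61·√(2π)))·exp(−(2.1−-0.05)²/(2·0.61²)) = 0.654004·exp(-6.21137) = 0.00131225
  p_II = (1/(1.35·√(2π)))·exp(−(2.1−1.87)²/(2·1.35²)) = 0.295513·exp(-0.01451) = 0.291255
  p_III = (1/(1.12·√(2π)))·exp(−(2.1−5.87)²/(2·1.12²)) = 0.356198·exp(-5.66522) = 0.00123401
  p_IV = (1/(0.39·√(2π)))·exp(−(2.1−7.11)²/(2·0.39²)) = 1.022929·exp(-82.51183) = 1.49765e-36
Unnormalised posteriors:
  w_I·p_I = 0.47 × 0.00131225 = 0.000616759
  w_II·p_II = 0.37 × 0.291255 = 0.107764
  w_III·p_III = 0.09 × 0.00123401 = 0.000111061
  w_IV·p_IV = 0.07 × 1.49765e-36 = 1.04836e-37
Denominator: 0.000616759 + 0.107764 + 0.000111061 + 1.04836e-37 = 0.108492
P(Cluster I | data) = 0.000616759 / 0.108492 ≈ 0.006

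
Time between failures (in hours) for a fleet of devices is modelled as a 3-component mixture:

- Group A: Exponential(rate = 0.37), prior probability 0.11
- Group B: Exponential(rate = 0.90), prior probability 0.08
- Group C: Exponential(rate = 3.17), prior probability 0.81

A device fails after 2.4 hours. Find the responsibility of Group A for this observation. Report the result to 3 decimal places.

Apply Bayes' rule: the posterior for each component is proportional to its prior times its likelihood at x.
Component likelihoods at x = 2.4 hours:
  L_A = 0.37·e^(−0.37·2.4) = 0.37·e^(−0.8880) = 0.152247
  L_B = 0.90·e^(−0.90·2.4) = 0.90·e^(−2.1600) = 0.103793
  L_C = 3.17·e^(−3.17·2.4) = 3.17·e^(−7.6080) = 0.00157379
Weight by the priors:
  w_A·L_A = 0.11 × 0.152247 = 0.0167471
  w_B·L_B = 0.08 × 0.103793 = 0.00830341
  w_C·L_C = 0.81 × 0.00157379 = 0.00127477
Marginal: 0.0167471 + 0.00830341 + 0.00127477 = 0.0263253
P(Group A | 2.4 hours) ≈ 0.636

0.636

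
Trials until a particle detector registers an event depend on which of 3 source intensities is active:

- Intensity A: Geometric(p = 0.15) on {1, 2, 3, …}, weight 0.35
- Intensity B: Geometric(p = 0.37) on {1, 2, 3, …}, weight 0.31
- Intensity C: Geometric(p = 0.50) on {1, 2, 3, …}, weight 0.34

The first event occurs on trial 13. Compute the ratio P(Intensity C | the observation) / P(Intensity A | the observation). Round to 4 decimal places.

0.0056

Posterior odds = (w_i f_i(x)) / (w_j f_j(x)); the normalising sum cancels.
Evaluate each component's likelihood at the observed value:
  f_A = 0.0213363
  f_B = 0.0014464
  f_C = 0.00012207
Posterior odds = (w_C·f_C) / (w_A·f_A) = (0.34·0.00012207) / (0.35·0.0213363) = 4.15039e-05 / 0.00746769 ≈ 0.0056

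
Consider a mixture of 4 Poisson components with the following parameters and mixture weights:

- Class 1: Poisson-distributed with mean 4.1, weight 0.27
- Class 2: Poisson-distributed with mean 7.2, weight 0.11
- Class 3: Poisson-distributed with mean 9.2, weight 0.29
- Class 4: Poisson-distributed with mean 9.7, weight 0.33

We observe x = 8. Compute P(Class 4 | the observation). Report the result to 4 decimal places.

Posterior ∝ prior × likelihood, so P(k | x) ∝ P(Z=k) f_k(x); normalise over all components.
Evaluate each component's likelihood at the observed value:
  f_1 = e^(−4.1)·4.1^8/8! = 0.0328203
  f_2 = e^(−7.2)·7.2^8/8! = 0.133727
  f_3 = e^(−9.2)·9.2^8/8! = 0.128609
  f_4 = e^(−9.7)·9.7^8/8! = 0.119123
Weight by the priors:
  P(Z=1)·f_1 = 0.27 × 0.0328203 = 0.00886149
  P(Z=2)·f_2 = 0.11 × 0.133727 = 0.01471
  P(Z=3)·f_3 = 0.29 × 0.128609 = 0.0372967
  P(Z=4)·f_4 = 0.33 × 0.119123 = 0.0393107
Evidence: 0.00886149 + 0.01471 + 0.0372967 + 0.0393107 = 0.100179
P(Class 4 | x) = 0.0393107 / 0.100179 ≈ 0.3924

0.3924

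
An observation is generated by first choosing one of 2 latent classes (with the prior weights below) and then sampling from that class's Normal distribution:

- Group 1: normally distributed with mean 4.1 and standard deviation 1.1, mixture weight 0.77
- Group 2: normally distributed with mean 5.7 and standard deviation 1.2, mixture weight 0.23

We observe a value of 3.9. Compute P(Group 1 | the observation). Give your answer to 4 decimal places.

The responsibility of component k is π_k f_k(x) divided by Σ_j π_j f_j(x).
Normal densities:
  f_1 = (1/(1.1·√(2π)))·exp(−(3.9−4.1)²/(2·1.1²)) = 0.362675·exp(-0.01653) = 0.356729
  f_2 = (1/(1.2·√(2π)))·exp(−(3.9−5.7)²/(2·1.2²)) = 0.332452·exp(-1.12500) = 0.107931
Unnormalised posteriors:
  π_1·f_1 = 0.77 × 0.356729 = 0.274682
  π_2·f_2 = 0.23 × 0.107931 = 0.0248242
Sum: 0.274682 + 0.0248242 = 0.299506
P(Group 1 | the observation) ≈ 0.9171

0.9171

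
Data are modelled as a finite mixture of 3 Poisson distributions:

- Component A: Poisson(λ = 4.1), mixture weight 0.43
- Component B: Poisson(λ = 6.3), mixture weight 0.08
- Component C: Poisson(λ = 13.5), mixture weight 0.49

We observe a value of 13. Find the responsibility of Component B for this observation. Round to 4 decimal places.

Posterior ∝ prior × likelihood, so P(k | x) ∝ π_k f_k(x); normalise over all components.
Component likelihoods at x = 13:
  L_A = 0.000246208
  L_B = 0.00726259
  L_C = 0.108914
Unnormalised posteriors:
  π_A·L_A = 0.43 × 0.000246208 = 0.00010587
  π_B·L_B = 0.08 × 0.00726259 = 0.000581007
  π_C·L_C = 0.49 × 0.108914 = 0.0533678
Marginal: 0.00010587 + 0.000581007 + 0.0533678 = 0.0540547
P(Component B | x) = 0.000581007 / 0.0540547 ≈ 0.0107

0.0107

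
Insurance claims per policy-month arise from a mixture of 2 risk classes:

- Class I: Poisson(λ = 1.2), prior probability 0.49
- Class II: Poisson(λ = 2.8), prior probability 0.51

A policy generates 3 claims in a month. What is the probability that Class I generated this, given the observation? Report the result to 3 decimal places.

0.273

The responsibility of component k is π_k f_k(x) divided by Σ_j π_j f_j(x).
Evaluate each component's likelihood at the observed value:
  p_I = 0.0867439
  p_II = 0.222484
Prior × likelihood for each component:
  π_I·p_I = 0.49 × 0.0867439 = 0.0425045
  π_II·p_II = 0.51 × 0.222484 = 0.113467
Normaliser: 0.0425045 + 0.113467 = 0.155971
P(Class I | data) = 0.0425045 / 0.155971 ≈ 0.273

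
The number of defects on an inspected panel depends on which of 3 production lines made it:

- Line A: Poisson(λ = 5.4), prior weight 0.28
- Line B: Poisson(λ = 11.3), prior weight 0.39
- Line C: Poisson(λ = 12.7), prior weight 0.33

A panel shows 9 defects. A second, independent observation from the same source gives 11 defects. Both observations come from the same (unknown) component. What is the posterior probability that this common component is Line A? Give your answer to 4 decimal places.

By Bayes' theorem, P(k | x) = π_k f_k(x) / Σ_j π_j f_j(x).
Since both observations come from the same component, the likelihood for component k is f_k(x₁)·f_k(x₂).
  p_A = [0.0485949] × [0.0128821] = 0.000626002
  p_B = [0.102427] × [0.118899] = 0.0121785
  p_C = [0.0722654] × [0.105961] = 0.0076573
Prior × likelihood for each component:
  π_A·p_A = 0.28 × 0.000626002 = 0.000175281
  π_B·p_B = 0.39 × 0.0121785 = 0.00474963
  π_C·p_C = 0.33 × 0.0076573 = 0.00252691
Marginal: 0.000175281 + 0.00474963 + 0.00252691 = 0.00745182
P(Line A | x₁,x₂) = 0.000175281 / 0.00745182 ≈ 0.0235

0.0235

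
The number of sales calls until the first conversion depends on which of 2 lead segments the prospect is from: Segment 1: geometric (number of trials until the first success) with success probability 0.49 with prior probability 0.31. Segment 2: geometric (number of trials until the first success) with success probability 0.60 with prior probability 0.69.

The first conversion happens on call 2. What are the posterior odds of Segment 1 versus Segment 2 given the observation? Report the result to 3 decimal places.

Since P(k|x) ∝ π_k f_k(x), the posterior odds are π_i f_i(x) / (π_j f_j(x)).
Component likelihoods at x = 2:
  L_1 = 0.49·(1−0.49)^1 = 0.49·0.51 = 0.2499
  L_2 = 0.60·(1−0.60)^1 = 0.60·0.4 = 0.24
Posterior odds = (π_1·L_1) / (π_2·L_2) = (0.31·0.2499) / (0.69·0.24) = 0.077469 / 0.1656 ≈ 0.468

0.468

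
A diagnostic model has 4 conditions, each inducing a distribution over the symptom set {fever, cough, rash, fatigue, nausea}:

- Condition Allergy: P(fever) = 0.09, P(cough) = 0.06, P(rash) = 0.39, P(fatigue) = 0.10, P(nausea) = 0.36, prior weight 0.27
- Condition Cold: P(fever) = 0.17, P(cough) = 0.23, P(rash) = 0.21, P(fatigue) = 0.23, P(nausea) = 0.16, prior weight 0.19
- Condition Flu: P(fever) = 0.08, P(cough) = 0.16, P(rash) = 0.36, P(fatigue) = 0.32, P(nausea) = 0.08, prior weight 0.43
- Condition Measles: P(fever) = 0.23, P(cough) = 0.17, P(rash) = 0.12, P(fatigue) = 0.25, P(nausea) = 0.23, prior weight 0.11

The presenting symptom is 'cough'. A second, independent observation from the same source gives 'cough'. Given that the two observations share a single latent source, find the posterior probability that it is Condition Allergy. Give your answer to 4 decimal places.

P(component k | x) = w_k·f_k(x) / marginal(x), where marginal(x) = Σ_j w_j·f_j(x).
Since both observations come from the same component, the likelihood for component k is f_k(x₁)·f_k(x₂).
  f_Allergy = [0.06] × [0.06] = 0.0036
  f_Cold = [0.23] × [0.23] = 0.0529
  f_Flu = [0.16] × [0.16] = 0.0256
  f_Measles = [0.17] × [0.17] = 0.0289
Weight by the priors:
  w_Allergy·f_Allergy = 0.27 × 0.0036 = 0.000972
  w_Cold·f_Cold = 0.19 × 0.0529 = 0.010051
  w_Flu·f_Flu = 0.43 × 0.0256 = 0.011008
  w_Measles·f_Measles = 0.11 × 0.0289 = 0.003179
Denominator: 0.000972 + 0.010051 + 0.011008 + 0.003179 = 0.02521
So the posterior for Condition Allergy is 0.000972 / 0.02521 ≈ 0.0386.

0.0386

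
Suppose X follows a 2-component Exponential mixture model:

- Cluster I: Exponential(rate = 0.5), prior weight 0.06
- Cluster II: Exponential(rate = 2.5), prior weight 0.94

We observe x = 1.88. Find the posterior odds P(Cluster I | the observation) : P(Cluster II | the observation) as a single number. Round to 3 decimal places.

Only the two components matter; the odds are (P(Z=i) f_i(x)) / (P(Z=j) f_j(x)).
Component likelihoods at x = 1.88:
  L_I = 0.195314
  L_II = 0.0227382
Odds = (0.06/0.94) × (0.195314/0.0227382) = 0.0638298 × 8.58969 ≈ 0.548

0.548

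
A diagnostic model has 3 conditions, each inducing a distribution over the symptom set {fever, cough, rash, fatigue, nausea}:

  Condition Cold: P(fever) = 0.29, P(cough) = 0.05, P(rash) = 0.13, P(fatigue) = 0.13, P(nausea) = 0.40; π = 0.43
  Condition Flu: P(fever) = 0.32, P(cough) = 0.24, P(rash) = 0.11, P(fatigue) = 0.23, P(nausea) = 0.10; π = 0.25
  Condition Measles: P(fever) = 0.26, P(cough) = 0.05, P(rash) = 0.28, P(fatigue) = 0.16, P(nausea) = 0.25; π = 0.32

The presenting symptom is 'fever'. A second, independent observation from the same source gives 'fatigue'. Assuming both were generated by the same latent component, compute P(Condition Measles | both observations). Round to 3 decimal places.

Posterior ∝ prior × likelihood, so P(k | x) ∝ P(Z=k) f_k(x); normalise over all components.
Since both observations come from the same component, the likelihood for component k is f_k(x₁)·f_k(x₂).
  f_Cold = [0.29] × [0.13] = 0.0377
  f_Flu = [0.32] × [0.23] = 0.0736
  f_Measles = [0.26] × [0.16] = 0.0416
Multiply by the mixture weights:
  P(Z=Cold)·f_Cold = 0.43 × 0.0377 = 0.016211
  P(Z=Flu)·f_Flu = 0.25 × 0.0736 = 0.0184
  P(Z=Measles)·f_Measles = 0.32 × 0.0416 = 0.013312
Evidence: 0.016211 + 0.0184 + 0.013312 = 0.047923
Responsibility of Condition Measles: 0.013312 / 0.047923 ≈ 0.278

0.278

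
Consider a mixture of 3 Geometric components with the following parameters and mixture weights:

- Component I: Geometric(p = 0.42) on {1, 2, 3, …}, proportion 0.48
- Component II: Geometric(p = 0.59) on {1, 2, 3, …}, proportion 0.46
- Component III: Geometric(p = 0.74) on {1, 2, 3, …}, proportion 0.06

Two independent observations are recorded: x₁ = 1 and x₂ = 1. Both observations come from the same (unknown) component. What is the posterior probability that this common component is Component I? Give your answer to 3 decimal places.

The responsibility of component k is π_k f_k(x) divided by Σ_j π_j f_j(x).
Since both observations come from the same component, the likelihood for component k is f_k(x₁)·f_k(x₂).
  L_I = [0.42·(1−0.42)^0 = 0.42·1 = 0.42] × [0.42] = 0.1764
  L_II = [0.59·(1−0.59)^0 = 0.59·1 = 0.59] × [0.59] = 0.3481
  L_III = [0.74·(1−0.74)^0 = 0.74·1 = 0.74] × [0.74] = 0.5476
Prior × likelihood for each component:
  π_I·L_I = 0.48 × 0.1764 = 0.084672
  π_II·L_II = 0.46 × 0.3481 = 0.160126
  π_III·L_III = 0.06 × 0.5476 = 0.032856
Evidence: 0.084672 + 0.160126 + 0.032856 = 0.277654
Responsibility of Component I: 0.084672 / 0.277654 ≈ 0.305

0.305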